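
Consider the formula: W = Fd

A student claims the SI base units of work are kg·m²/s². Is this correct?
Units of each symbol in W = Fd:
  F (force): kg·m/s²
  d (displacement): m

Multiplying the contributions: [kg·m/s²] · [m]
Adding exponents of each base unit: kg: 1, m: 2, s: -2
SI base units of work: kg·m²/s²

The claimed units kg·m²/s² match the derived units, so the claim is correct.

Answer: Yes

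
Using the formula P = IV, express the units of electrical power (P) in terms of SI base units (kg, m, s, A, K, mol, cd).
Units of each symbol in P = IV:
  I (current): A
  V (voltage, in volts): kg·m²/(s³·A)

Multiplying the contributions: [A] · [kg·m²/(s³·A)]
Adding exponents of each base unit: kg: 1, m: 2, s: -3
SI base units of electrical power: kg·m²/s³

Answer: kg·m²/s³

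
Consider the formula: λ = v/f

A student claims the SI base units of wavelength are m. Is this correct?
Units of each symbol in λ = v/f:
  v (wave speed): m/s
  f (frequency): 1/s  → in the denominator, contributes s

Multiplying the contributions: [m/s] · [s]
Adding exponents of each base unit: m: 1
SI base units of wavelength: m

The claimed units m match the derived units, so the claim is correct.

Answer: Yes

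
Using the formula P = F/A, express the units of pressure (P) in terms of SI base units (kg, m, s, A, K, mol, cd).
Units of each symbol in P = F/A:
  F (force): kg·m/s²
  A (area): m²  → in the denominator, contributes 1/m²

Multiplying the contributions: [kg·m/s²] · [1/m²]
Adding exponents of each base unit: kg: 1, m: -1, s: -2
SI base units of pressure: kg/(m·s²)

Answer: kg/(m·s²)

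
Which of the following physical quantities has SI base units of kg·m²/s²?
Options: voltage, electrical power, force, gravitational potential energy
Checking the SI base units of each option:
  voltage (V = IR): kg·m²/(s³·A)  ✗
  electrical power (P = IV): kg·m²/s³  ✗
  force (F = ma): kg·m/s²  ✗
  gravitational potential energy (U = -GMm/r): kg·m²/s²  ✓ matches

Only gravitational potential energy has units kg·m²/s².

Answer: gravitational potential energy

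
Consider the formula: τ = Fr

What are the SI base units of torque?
Units of each symbol in τ = Fr:
  F (force): kg·m/s²
  r (lever arm): m

Multiplying the contributions: [kg·m/s²] · [m]
Adding exponents of each base unit: kg: 1, m: 2, s: -2
SI base units of torque: kg·m²/s²

Answer: kg·m²/s²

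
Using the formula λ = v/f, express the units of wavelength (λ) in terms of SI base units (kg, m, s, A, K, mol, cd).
Units of each symbol in λ = v/f:
  v (wave speed): m/s
  f (frequency): 1/s  → in the denominator, contributes s

Multiplying the contributions: [m/s] · [s]
Adding exponents of each base unit: m: 1
SI base units of wavelength: m

Answer: m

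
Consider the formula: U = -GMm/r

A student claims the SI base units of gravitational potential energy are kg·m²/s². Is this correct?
Units of each symbol in U = -GMm/r:
  G (gravitational constant): m³/(kg·s²)
  M (mass): kg
  m (mass): kg
  r (distance): m  → in the denominator, contributes 1/m
  The minus sign does not affect the units.

Multiplying the contributions: [m³/(kg·s²)] · [kg] · [kg] · [1/m]
Adding exponents of each base unit: kg: 1, m: 2, s: -2
SI base units of gravitational potential energy: kg·m²/s²

The claimed units kg·m²/s² match the derived units, so the claim is correct.

Answer: Yes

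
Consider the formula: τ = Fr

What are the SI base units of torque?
Units of each symbol in τ = Fr:
  F (force): kg·m/s²
  r (lever arm): m

Multiplying the contributions: [kg·m/s²] · [m]
Adding exponents of each base unit: kg: 1, m: 2, s: -2
SI base units of torque: kg·m²/s²

Answer: kg·m²/s²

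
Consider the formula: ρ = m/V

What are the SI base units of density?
Units of each symbol in ρ = m/V:
  m (mass): kg
  V (volume): m³  → in the denominator, contributes 1/m³

Multiplying the contributions: [kg] · [1/m³]
Adding exponents of each base unit: kg: 1, m: -3
SI base units of density: kg/m³

Answer: kg/m³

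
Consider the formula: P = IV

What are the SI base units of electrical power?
Units of each symbol in P = IV:
  I (current): A
  V (voltage, in volts): kg·m²/(s³·A)

Multiplying the contributions: [A] · [kg·m²/(s³·A)]
Adding exponents of each base unit: kg: 1, m: 2, s: -3
SI base units of electrical power: kg·m²/s³

Answer: kg·m²/s³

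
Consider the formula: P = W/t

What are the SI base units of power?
Units of each symbol in P = W/t:
  W (work): kg·m²/s²
  t (time): s  → in the denominator, contributes 1/s

Multiplying the contributions: [kg·m²/s²] · [1/s]
Adding exponents of each base unit: kg: 1, m: 2, s: -3
SI base units of power: kg·m²/s³

Answer: kg·m²/s³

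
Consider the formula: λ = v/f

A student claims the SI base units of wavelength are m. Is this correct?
Units of each symbol in λ = v/f:
  v (wave speed): m/s
  f (frequency): 1/s  → in the denominator, contributes s

Multiplying the contributions: [m/s] · [s]
Adding exponents of each base unit: m: 1
SI base units of wavelength: m

The claimed units m match the derived units, so the claim is correct.

Answer: Yes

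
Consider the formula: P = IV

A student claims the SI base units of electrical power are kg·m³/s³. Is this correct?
Units of each symbol in P = IV:
  I (current): A
  V (voltage, in volts): kg·m²/(s³·A)

Multiplying the contributions: [A] · [kg·m²/(s³·A)]
Adding exponents of each base unit: kg: 1, m: 2, s: -3
SI base units of electrical power: kg·m²/s³

The claimed units kg·m³/s³ (exponents kg: 1, m: 3, s: -3) do not match the derived units kg·m²/s³ (exponents kg: 1, m: 2, s: -3), so the claim is incorrect.

Answer: No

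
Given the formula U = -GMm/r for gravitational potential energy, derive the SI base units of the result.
Units of each symbol in U = -GMm/r:
  G (gravitational constant): m³/(kg·s²)
  M (mass): kg
  m (mass): kg
  r (distance): m  → in the denominator, contributes 1/m
  The minus sign does not affect the units.

Multiplying the contributions: [m³/(kg·s²)] · [kg] · [kg] · [1/m]
Adding exponents of each base unit: kg: 1, m: 2, s: -2
SI base units of gravitational potential energy: kg·m²/s²

Answer: kg·m²/s²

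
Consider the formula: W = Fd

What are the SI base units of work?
Units of each symbol in W = Fd:
  F (force): kg·m/s²
  d (displacement): m

Multiplying the contributions: [kg·m/s²] · [m]
Adding exponents of each base unit: kg: 1, m: 2, s: -2
SI base units of work: kg·m²/s²

Answer: kg·m²/s²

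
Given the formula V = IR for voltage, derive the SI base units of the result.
Units of each symbol in V = IR:
  I (current): A
  R (resistance, in ohms): kg·m²/(s³·A²)

Multiplying the contributions: [A] · [kg·m²/(s³·A²)]
Adding exponents of each base unit: kg: 1, m: 2, s: -3, A: -1
SI base units of voltage: kg·m²/(s³·A)

Answer: kg·m²/(s³·A)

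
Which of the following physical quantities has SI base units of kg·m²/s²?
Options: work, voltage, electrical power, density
Checking the SI base units of each option:
  work (W = Fd): kg·m²/s²  ✓ matches
  voltage (V = IR): kg·m²/(s³·A)  ✗
  electrical power (P = IV): kg·m²/s³  ✗
  density (ρ = m/V): kg/m³  ✗

Only work has units kg·m²/s².

Answer: work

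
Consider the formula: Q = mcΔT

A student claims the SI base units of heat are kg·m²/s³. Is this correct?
Units of each symbol in Q = mcΔT:
  m (mass): kg
  c (specific heat capacity, in J/(kg·K)): m²/(s²·K)
  ΔT (temperature change): K

Multiplying the contributions: [kg] · [m²/(s²·K)] · [K]
Adding exponents of each base unit: kg: 1, m: 2, s: -2
SI base units of heat: kg·m²/s²

The claimed units kg·m²/s³ (exponents kg: 1, m: 2, s: -3) do not match the derived units kg·m²/s² (exponents kg: 1, m: 2, s: -2), so the claim is incorrect.

Answer: No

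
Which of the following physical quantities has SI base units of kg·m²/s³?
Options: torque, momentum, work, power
Checking the SI base units of each option:
  torque (τ = Fr): kg·m²/s²  ✗
  momentum (p = mv): kg·m/s  ✗
  work (W = Fd): kg·m²/s²  ✗
  power (P = W/t): kg·m²/s³  ✓ matches

Only power has units kg·m²/s³.

Answer: power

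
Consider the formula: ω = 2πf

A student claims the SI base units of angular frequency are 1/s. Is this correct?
Units of each symbol in ω = 2πf:
  f (frequency): 1/s
  The factor 2π is dimensionless.

Multiplying the contributions: [1/s]
Adding exponents of each base unit: s: -1
SI base units of angular frequency: 1/s

The claimed units 1/s match the derived units, so the claim is correct.

Answer: Yes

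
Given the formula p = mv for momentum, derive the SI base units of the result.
Units of each symbol in p = mv:
  m (mass): kg
  v (velocity): m/s

Multiplying the contributions: [kg] · [m/s]
Adding exponents of each base unit: kg: 1, m: 1, s: -1
SI base units of momentum: kg·m/s

Answer: kg·m/s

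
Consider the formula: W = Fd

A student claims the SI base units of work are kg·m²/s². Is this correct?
Units of each symbol in W = Fd:
  F (force): kg·m/s²
  d (displacement): m

Multiplying the contributions: [kg·m/s²] · [m]
Adding exponents of each base unit: kg: 1, m: 2, s: -2
SI base units of work: kg·m²/s²

The claimed units kg·m²/s² match the derived units, so the claim is correct.

Answer: Yes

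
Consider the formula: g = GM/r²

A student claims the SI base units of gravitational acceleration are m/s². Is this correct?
Units of each symbol in g = GM/r²:
  G (gravitational constant): m³/(kg·s²)
  M (mass): kg
  r (distance): m  → to the power 2 in the denominator, contributes 1/m²

Multiplying the contributions: [m³/(kg·s²)] · [kg] · [1/m²]
Adding exponents of each base unit: m: 1, s: -2
SI base units of gravitational acceleration: m/s²

The claimed units m/s² match the derived units, so the claim is correct.

Answer: Yes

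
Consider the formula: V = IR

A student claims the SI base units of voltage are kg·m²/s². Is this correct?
Units of each symbol in V = IR:
  I (current): A
  R (resistance, in ohms): kg·m²/(s³·A²)

Multiplying the contributions: [A] · [kg·m²/(s³·A²)]
Adding exponents of each base unit: kg: 1, m: 2, s: -3, A: -1
SI base units of voltage: kg·m²/(s³·A)

The claimed units kg·m²/s² (exponents kg: 1, m: 2, s: -2) do not match the derived units kg·m²/(s³·A) (exponents kg: 1, m: 2, s: -3, A: -1), so the claim is incorrect.

Answer: No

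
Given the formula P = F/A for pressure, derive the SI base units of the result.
Units of each symbol in P = F/A:
  F (force): kg·m/s²
  A (area): m²  → in the denominator, contributes 1/m²

Multiplying the contributions: [kg·m/s²] · [1/m²]
Adding exponents of each base unit: kg: 1, m: -1, s: -2
SI base units of pressure: kg/(m·s²)

Answer: kg/(m·s²)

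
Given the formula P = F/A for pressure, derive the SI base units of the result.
Units of each symbol in P = F/A:
  F (force): kg·m/s²
  A (area): m²  → in the denominator, contributes 1/m²

Multiplying the contributions: [kg·m/s²] · [1/m²]
Adding exponents of each base unit: kg: 1, m: -1, s: -2
SI base units of pressure: kg/(m·s²)

Answer: kg/(m·s²)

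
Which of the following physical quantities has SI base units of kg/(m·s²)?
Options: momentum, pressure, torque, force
Checking the SI base units of each option:
  momentum (p = mv): kg·m/s  ✗
  pressure (P = F/A): kg/(m·s²)  ✓ matches
  torque (τ = Fr): kg·m²/s²  ✗
  force (F = ma): kg·m/s²  ✗

Only pressure has units kg/(m·s²).

Answer: pressure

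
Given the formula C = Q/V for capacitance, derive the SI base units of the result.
Units of each symbol in C = Q/V:
  Q (charge, in coulombs): s·A
  V (voltage, in volts): kg·m²/(s³·A)  → in the denominator, contributes s³·A/(kg·m²)

Multiplying the contributions: [s·A] · [s³·A/(kg·m²)]
Adding exponents of each base unit: kg: -1, m: -2, s: 4, A: 2
SI base units of capacitance: s⁴·A²/(kg·m²)

Answer: s⁴·A²/(kg·m²)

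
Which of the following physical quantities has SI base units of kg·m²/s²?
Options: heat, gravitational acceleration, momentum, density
Checking the SI base units of each option:
  heat (Q = mcΔT): kg·m²/s²  ✓ matches
  gravitational acceleration (g = GM/r²): m/s²  ✗
  momentum (p = mv): kg·m/s  ✗
  density (ρ = m/V): kg/m³  ✗

Only heat has units kg·m²/s².

Answer: heat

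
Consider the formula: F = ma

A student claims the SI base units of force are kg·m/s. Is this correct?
Units of each symbol in F = ma:
  m (mass): kg
  a (acceleration): m/s²

Multiplying the contributions: [kg] · [m/s²]
Adding exponents of each base unit: kg: 1, m: 1, s: -2
SI base units of force: kg·m/s²

The claimed units kg·m/s (exponents kg: 1, m: 1, s: -1) do not match the derived units kg·m/s² (exponents kg: 1, m: 1, s: -2), so the claim is incorrect.

Answer: No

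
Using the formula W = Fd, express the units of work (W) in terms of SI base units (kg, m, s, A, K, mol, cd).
Units of each symbol in W = Fd:
  F (force): kg·m/s²
  d (displacement): m

Multiplying the contributions: [kg·m/s²] · [m]
Adding exponents of each base unit: kg: 1, m: 2, s: -2
SI base units of work: kg·m²/s²

Answer: kg·m²/s²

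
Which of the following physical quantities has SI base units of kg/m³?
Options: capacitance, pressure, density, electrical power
Checking the SI base units of each option:
  capacitance (C = Q/V): s⁴·A²/(kg·m²)  ✗
  pressure (P = F/A): kg/(m·s²)  ✗
  density (ρ = m/V): kg/m³  ✓ matches
  electrical power (P = IV): kg·m²/s³  ✗

Only density has units kg/m³.

Answer: density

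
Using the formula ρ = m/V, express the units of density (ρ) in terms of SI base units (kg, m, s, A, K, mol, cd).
Units of each symbol in ρ = m/V:
  m (mass): kg
  V (volume): m³  → in the denominator, contributes 1/m³

Multiplying the contributions: [kg] · [1/m³]
Adding exponents of each base unit: kg: 1, m: -3
SI base units of density: kg/m³

Answer: kg/m³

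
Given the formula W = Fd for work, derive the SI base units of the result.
Units of each symbol in W = Fd:
  F (force): kg·m/s²
  d (displacement): m

Multiplying the contributions: [kg·m/s²] · [m]
Adding exponents of each base unit: kg: 1, m: 2, s: -2
SI base units of work: kg·m²/s²

Answer: kg·m²/s²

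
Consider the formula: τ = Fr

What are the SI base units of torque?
Units of each symbol in τ = Fr:
  F (force): kg·m/s²
  r (lever arm): m

Multiplying the contributions: [kg·m/s²] · [m]
Adding exponents of each base unit: kg: 1, m: 2, s: -2
SI base units of torque: kg·m²/s²

Answer: kg·m²/s²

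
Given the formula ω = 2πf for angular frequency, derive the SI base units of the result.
Units of each symbol in ω = 2πf:
  f (frequency): 1/s
  The factor 2π is dimensionless.

Multiplying the contributions: [1/s]
Adding exponents of each base unit: s: -1
SI base units of angular frequency: 1/s

Answer: 1/s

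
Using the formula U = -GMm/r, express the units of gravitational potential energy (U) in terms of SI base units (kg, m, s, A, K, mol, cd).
Units of each symbol in U = -GMm/r:
  G (gravitational constant): m³/(kg·s²)
  M (mass): kg
  m (mass): kg
  r (distance): m  → in the denominator, contributes 1/m
  The minus sign does not affect the units.

Multiplying the contributions: [m³/(kg·s²)] · [kg] · [kg] · [1/m]
Adding exponents of each base unit: kg: 1, m: 2, s: -2
SI base units of gravitational potential energy: kg·m²/s²

Answer: kg·m²/s²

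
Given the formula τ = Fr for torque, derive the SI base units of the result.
Units of each symbol in τ = Fr:
  F (force): kg·m/s²
  r (lever arm): m

Multiplying the contributions: [kg·m/s²] · [m]
Adding exponents of each base unit: kg: 1, m: 2, s: -2
SI base units of torque: kg·m²/s²

Answer: kg·m²/s²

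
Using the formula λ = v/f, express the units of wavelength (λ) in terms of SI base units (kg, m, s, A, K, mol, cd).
Units of each symbol in λ = v/f:
  v (wave speed): m/s
  f (frequency): 1/s  → in the denominator, contributes s

Multiplying the contributions: [m/s] · [s]
Adding exponents of each base unit: m: 1
SI base units of wavelength: m

Answer: m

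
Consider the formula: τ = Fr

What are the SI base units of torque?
Units of each symbol in τ = Fr:
  F (force): kg·m/s²
  r (lever arm): m

Multiplying the contributions: [kg·m/s²] · [m]
Adding exponents of each base unit: kg: 1, m: 2, s: -2
SI base units of torque: kg·m²/s²

Answer: kg·m²/s²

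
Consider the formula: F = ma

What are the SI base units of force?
Units of each symbol in F = ma:
  m (mass): kg
  a (acceleration): m/s²

Multiplying the contributions: [kg] · [m/s²]
Adding exponents of each base unit: kg: 1, m: 1, s: -2
SI base units of force: kg·m/s²

Answer: kg·m/s²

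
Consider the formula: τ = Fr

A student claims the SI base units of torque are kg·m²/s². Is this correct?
Units of each symbol in τ = Fr:
  F (force): kg·m/s²
  r (lever arm): m

Multiplying the contributions: [kg·m/s²] · [m]
Adding exponents of each base unit: kg: 1, m: 2, s: -2
SI base units of torque: kg·m²/s²

The claimed units kg·m²/s² match the derived units, so the claim is correct.

Answer: Yes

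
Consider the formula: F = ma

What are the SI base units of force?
Units of each symbol in F = ma:
  m (mass): kg
  a (acceleration): m/s²

Multiplying the contributions: [kg] · [m/s²]
Adding exponents of each base unit: kg: 1, m: 1, s: -2
SI base units of force: kg·m/s²

Answer: kg·m/s²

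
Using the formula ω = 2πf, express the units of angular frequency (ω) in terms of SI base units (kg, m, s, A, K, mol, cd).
Units of each symbol in ω = 2πf:
  f (frequency): 1/s
  The factor 2π is dimensionless.

Multiplying the contributions: [1/s]
Adding exponents of each base unit: s: -1
SI base units of angular frequency: 1/s

Answer: 1/s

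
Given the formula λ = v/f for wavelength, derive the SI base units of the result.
Units of each symbol in λ = v/f:
  v (wave speed): m/s
  f (frequency): 1/s  → in the denominator, contributes s

Multiplying the contributions: [m/s] · [s]
Adding exponents of each base unit: m: 1
SI base units of wavelength: m

Answer: m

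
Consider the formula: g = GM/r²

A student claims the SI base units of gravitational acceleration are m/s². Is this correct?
Units of each symbol in g = GM/r²:
  G (gravitational constant): m³/(kg·s²)
  M (mass): kg
  r (distance): m  → to the power 2 in the denominator, contributes 1/m²

Multiplying the contributions: [m³/(kg·s²)] · [kg] · [1/m²]
Adding exponents of each base unit: m: 1, s: -2
SI base units of gravitational acceleration: m/s²

The claimed units m/s² match the derived units, so the claim is correct.

Answer: Yes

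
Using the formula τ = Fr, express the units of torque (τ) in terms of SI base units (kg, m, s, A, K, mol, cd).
Units of each symbol in τ = Fr:
  F (force): kg·m/s²
  r (lever arm): m

Multiplying the contributions: [kg·m/s²] · [m]
Adding exponents of each base unit: kg: 1, m: 2, s: -2
SI base units of torque: kg·m²/s²

Answer: kg·m²/s²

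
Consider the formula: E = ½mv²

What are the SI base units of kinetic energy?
Units of each symbol in E = ½mv²:
  m (mass): kg
  v (speed): m/s  → to the power 2, contributes m²/s²
  The factor ½ is dimensionless.

Multiplying the contributions: [kg] · [m²/s²]
Adding exponents of each base unit: kg: 1, m: 2, s: -2
SI base units of kinetic energy: kg·m²/s²

Answer: kg·m²/s²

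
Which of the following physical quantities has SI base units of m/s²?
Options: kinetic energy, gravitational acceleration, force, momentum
Checking the SI base units of each option:
  kinetic energy (E = ½mv²): kg·m²/s²  ✗
  gravitational acceleration (g = GM/r²): m/s²  ✓ matches
  force (F = ma): kg·m/s²  ✗
  momentum (p = mv): kg·m/s  ✗

Only gravitational acceleration has units m/s².

Answer: gravitational acceleration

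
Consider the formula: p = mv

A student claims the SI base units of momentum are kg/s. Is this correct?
Units of each symbol in p = mv:
  m (mass): kg
  v (velocity): m/s

Multiplying the contributions: [kg] · [m/s]
Adding exponents of each base unit: kg: 1, m: 1, s: -1
SI base units of momentum: kg·m/s

The claimed units kg/s (exponents kg: 1, s: -1) do not match the derived units kg·m/s (exponents kg: 1, m: 1, s: -1), so the claim is incorrect.

Answer: No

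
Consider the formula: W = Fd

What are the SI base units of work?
Units of each symbol in W = Fd:
  F (force): kg·m/s²
  d (displacement): m

Multiplying the contributions: [kg·m/s²] · [m]
Adding exponents of each base unit: kg: 1, m: 2, s: -2
SI base units of work: kg·m²/s²

Answer: kg·m²/s²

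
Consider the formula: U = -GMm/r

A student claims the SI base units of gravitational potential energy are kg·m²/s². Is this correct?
Units of each symbol in U = -GMm/r:
  G (gravitational constant): m³/(kg·s²)
  M (mass): kg
  m (mass): kg
  r (distance): m  → in the denominator, contributes 1/m
  The minus sign does not affect the units.

Multiplying the contributions: [m³/(kg·s²)] · [kg] · [kg] · [1/m]
Adding exponents of each base unit: kg: 1, m: 2, s: -2
SI base units of gravitational potential energy: kg·m²/s²

The claimed units kg·m²/s² match the derived units, so the claim is correct.

Answer: Yes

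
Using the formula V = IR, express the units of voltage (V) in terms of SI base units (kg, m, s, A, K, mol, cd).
Units of each symbol in V = IR:
  I (current): A
  R (resistance, in ohms): kg·m²/(s³·A²)

Multiplying the contributions: [A] · [kg·m²/(s³·A²)]
Adding exponents of each base unit: kg: 1, m: 2, s: -3, A: -1
SI base units of voltage: kg·m²/(s³·A)

Answer: kg·m²/(s³·A)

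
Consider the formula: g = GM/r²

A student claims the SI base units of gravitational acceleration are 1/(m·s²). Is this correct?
Units of each symbol in g = GM/r²:
  G (gravitational constant): m³/(kg·s²)
  M (mass): kg
  r (distance): m  → to the power 2 in the denominator, contributes 1/m²

Multiplying the contributions: [m³/(kg·s²)] · [kg] · [1/m²]
Adding exponents of each base unit: m: 1, s: -2
SI base units of gravitational acceleration: m/s²

The claimed units 1/(m·s²) (exponents m: -1, s: -2) do not match the derived units m/s² (exponents m: 1, s: -2), so the claim is incorrect.

Answer: No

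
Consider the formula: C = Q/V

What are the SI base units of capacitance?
Units of each symbol in C = Q/V:
  Q (charge, in coulombs): s·A
  V (voltage, in volts): kg·m²/(s³·A)  → in the denominator, contributes s³·A/(kg·m²)

Multiplying the contributions: [s·A] · [s³·A/(kg·m²)]
Adding exponents of each base unit: kg: -1, m: -2, s: 4, A: 2
SI base units of capacitance: s⁴·A²/(kg·m²)

Answer: s⁴·A²/(kg·m²)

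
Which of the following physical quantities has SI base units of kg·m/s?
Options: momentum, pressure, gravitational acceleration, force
Checking the SI base units of each option:
  momentum (p = mv): kg·m/s  ✓ matches
  pressure (P = F/A): kg/(m·s²)  ✗
  gravitational acceleration (g = GM/r²): m/s²  ✗
  force (F = ma): kg·m/s²  ✗

Only momentum has units kg·m/s.

Answer: momentum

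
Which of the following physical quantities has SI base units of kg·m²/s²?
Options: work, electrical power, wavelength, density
Checking the SI base units of each option:
  work (W = Fd): kg·m²/s²  ✓ matches
  electrical power (P = IV): kg·m²/s³  ✗
  wavelength (λ = v/f): m  ✗
  density (ρ = m/V): kg/m³  ✗

Only work has units kg·m²/s².

Answer: work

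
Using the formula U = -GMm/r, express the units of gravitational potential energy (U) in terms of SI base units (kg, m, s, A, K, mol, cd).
Units of each symbol in U = -GMm/r:
  G (gravitational constant): m³/(kg·s²)
  M (mass): kg
  m (mass): kg
  r (distance): m  → in the denominator, contributes 1/m
  The minus sign does not affect the units.

Multiplying the contributions: [m³/(kg·s²)] · [kg] · [kg] · [1/m]
Adding exponents of each base unit: kg: 1, m: 2, s: -2
SI base units of gravitational potential energy: kg·m²/s²

Answer: kg·m²/s²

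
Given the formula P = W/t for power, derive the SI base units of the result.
Units of each symbol in P = W/t:
  W (work): kg·m²/s²
  t (time): s  → in the denominator, contributes 1/s

Multiplying the contributions: [kg·m²/s²] · [1/s]
Adding exponents of each base unit: kg: 1, m: 2, s: -3
SI base units of power: kg·m²/s³

Answer: kg·m²/s³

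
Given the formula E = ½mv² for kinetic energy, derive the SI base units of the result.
Units of each symbol in E = ½mv²:
  m (mass): kg
  v (speed): m/s  → to the power 2, contributes m²/s²
  The factor ½ is dimensionless.

Multiplying the contributions: [kg] · [m²/s²]
Adding exponents of each base unit: kg: 1, m: 2, s: -2
SI base units of kinetic energy: kg·m²/s²

Answer: kg·m²/s²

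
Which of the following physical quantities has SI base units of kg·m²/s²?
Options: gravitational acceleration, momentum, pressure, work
Checking the SI base units of each option:
  gravitational acceleration (g = GM/r²): m/s²  ✗
  momentum (p = mv): kg·m/s  ✗
  pressure (P = F/A): kg/(m·s²)  ✗
  work (W = Fd): kg·m²/s²  ✓ matches

Only work has units kg·m²/s².

Answer: work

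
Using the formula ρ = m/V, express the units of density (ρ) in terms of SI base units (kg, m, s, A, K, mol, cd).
Units of each symbol in ρ = m/V:
  m (mass): kg
  V (volume): m³  → in the denominator, contributes 1/m³

Multiplying the contributions: [kg] · [1/m³]
Adding exponents of each base unit: kg: 1, m: -3
SI base units of density: kg/m³

Answer: kg/m³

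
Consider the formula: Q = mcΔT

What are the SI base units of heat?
Units of each symbol in Q = mcΔT:
  m (mass): kg
  c (specific heat capacity, in J/(kg·K)): m²/(s²·K)
  ΔT (temperature change): K

Multiplying the contributions: [kg] · [m²/(s²·K)] · [K]
Adding exponents of each base unit: kg: 1, m: 2, s: -2
SI base units of heat: kg·m²/s²

Answer: kg·m²/s²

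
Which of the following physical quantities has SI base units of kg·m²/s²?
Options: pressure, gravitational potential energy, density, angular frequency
Checking the SI base units of each option:
  pressure (P = F/A): kg/(m·s²)  ✗
  gravitational potential energy (U = -GMm/r): kg·m²/s²  ✓ matches
  density (ρ = m/V): kg/m³  ✗
  angular frequency (ω = 2πf): 1/s  ✗

Only gravitational potential energy has units kg·m²/s².

Answer: gravitational potential energy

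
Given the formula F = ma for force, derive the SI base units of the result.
Units of each symbol in F = ma:
  m (mass): kg
  a (acceleration): m/s²

Multiplying the contributions: [kg] · [m/s²]
Adding exponents of each base unit: kg: 1, m: 1, s: -2
SI base units of force: kg·m/s²

Answer: kg·m/s²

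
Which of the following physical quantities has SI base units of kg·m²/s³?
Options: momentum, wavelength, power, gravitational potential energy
Checking the SI base units of each option:
  momentum (p = mv): kg·m/s  ✗
  wavelength (λ = v/f): m  ✗
  power (P = W/t): kg·m²/s³  ✓ matches
  gravitational potential energy (U = -GMm/r): kg·m²/s²  ✗

Only power has units kg·m²/s³.

Answer: power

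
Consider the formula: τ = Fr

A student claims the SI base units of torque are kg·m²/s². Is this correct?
Units of each symbol in τ = Fr:
  F (force): kg·m/s²
  r (lever arm): m

Multiplying the contributions: [kg·m/s²] · [m]
Adding exponents of each base unit: kg: 1, m: 2, s: -2
SI base units of torque: kg·m²/s²

The claimed units kg·m²/s² match the derived units, so the claim is correct.

Answer: Yes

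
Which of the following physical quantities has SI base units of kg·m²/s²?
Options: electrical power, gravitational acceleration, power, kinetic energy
Checking the SI base units of each option:
  electrical power (P = IV): kg·m²/s³  ✗
  gravitational acceleration (g = GM/r²): m/s²  ✗
  power (P = W/t): kg·m²/s³  ✗
  kinetic energy (E = ½mv²): kg·m²/s²  ✓ matches

Only kinetic energy has units kg·m²/s².

Answer: kinetic energy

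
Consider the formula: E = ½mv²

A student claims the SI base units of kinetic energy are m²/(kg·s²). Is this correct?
Units of each symbol in E = ½mv²:
  m (mass): kg
  v (speed): m/s  → to the power 2, contributes m²/s²
  The factor ½ is dimensionless.

Multiplying the contributions: [kg] · [m²/s²]
Adding exponents of each base unit: kg: 1, m: 2, s: -2
SI base units of kinetic energy: kg·m²/s²

The claimed units m²/(kg·s²) (exponents kg: -1, m: 2, s: -2) do not match the derived units kg·m²/s² (exponents kg: 1, m: 2, s: -2), so the claim is incorrect.

Answer: No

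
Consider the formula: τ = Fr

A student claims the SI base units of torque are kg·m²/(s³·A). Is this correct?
Units of each symbol in τ = Fr:
  F (force): kg·m/s²
  r (lever arm): m

Multiplying the contributions: [kg·m/s²] · [m]
Adding exponents of each base unit: kg: 1, m: 2, s: -2
SI base units of torque: kg·m²/s²

The claimed units kg·m²/(s³·A) (exponents kg: 1, m: 2, s: -3, A: -1) do not match the derived units kg·m²/s² (exponents kg: 1, m: 2, s: -2), so the claim is incorrect.

Answer: No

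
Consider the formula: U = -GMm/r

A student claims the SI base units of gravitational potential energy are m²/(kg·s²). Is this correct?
Units of each symbol in U = -GMm/r:
  G (gravitational constant): m³/(kg·s²)
  M (mass): kg
  m (mass): kg
  r (distance): m  → in the denominator, contributes 1/m
  The minus sign does not affect the units.

Multiplying the contributions: [m³/(kg·s²)] · [kg] · [kg] · [1/m]
Adding exponents of each base unit: kg: 1, m: 2, s: -2
SI base units of gravitational potential energy: kg·m²/s²

The claimed units m²/(kg·s²) (exponents kg: -1, m: 2, s: -2) do not match the derived units kg·m²/s² (exponents kg: 1, m: 2, s: -2), so the claim is incorrect.

Answer: No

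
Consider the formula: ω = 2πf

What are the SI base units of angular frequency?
Units of each symbol in ω = 2πf:
  f (frequency): 1/s
  The factor 2π is dimensionless.

Multiplying the contributions: [1/s]
Adding exponents of each base unit: s: -1
SI base units of angular frequency: 1/s

Answer: 1/s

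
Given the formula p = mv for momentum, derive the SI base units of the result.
Units of each symbol in p = mv:
  m (mass): kg
  v (velocity): m/s

Multiplying the contributions: [kg] · [m/s]
Adding exponents of each base unit: kg: 1, m: 1, s: -1
SI base units of momentum: kg·m/s

Answer: kg·m/s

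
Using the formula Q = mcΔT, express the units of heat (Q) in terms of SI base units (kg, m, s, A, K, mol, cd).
Units of each symbol in Q = mcΔT:
  m (mass): kg
  c (specific heat capacity, in J/(kg·K)): m²/(s²·K)
  ΔT (temperature change): K

Multiplying the contributions: [kg] · [m²/(s²·K)] · [K]
Adding exponents of each base unit: kg: 1, m: 2, s: -2
SI base units of heat: kg·m²/s²

Answer: kg·m²/s²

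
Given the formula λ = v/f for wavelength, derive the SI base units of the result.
Units of each symbol in λ = v/f:
  v (wave speed): m/s
  f (frequency): 1/s  → in the denominator, contributes s

Multiplying the contributions: [m/s] · [s]
Adding exponents of each base unit: m: 1
SI base units of wavelength: m

Answer: m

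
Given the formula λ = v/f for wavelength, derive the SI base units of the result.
Units of each symbol in λ = v/f:
  v (wave speed): m/s
  f (frequency): 1/s  → in the denominator, contributes s

Multiplying the contributions: [m/s] · [s]
Adding exponents of each base unit: m: 1
SI base units of wavelength: m

Answer: m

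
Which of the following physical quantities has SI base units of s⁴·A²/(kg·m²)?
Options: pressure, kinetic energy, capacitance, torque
Checking the SI base units of each option:
  pressure (P = F/A): kg/(m·s²)  ✗
  kinetic energy (E = ½mv²): kg·m²/s²  ✗
  capacitance (C = Q/V): s⁴·A²/(kg·m²)  ✓ matches
  torque (τ = Fr): kg·m²/s²  ✗

Only capacitance has units s⁴·A²/(kg·m²).

Answer: capacitance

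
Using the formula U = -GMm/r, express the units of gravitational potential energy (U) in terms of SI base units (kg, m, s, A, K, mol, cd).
Units of each symbol in U = -GMm/r:
  G (gravitational constant): m³/(kg·s²)
  M (mass): kg
  m (mass): kg
  r (distance): m  → in the denominator, contributes 1/m
  The minus sign does not affect the units.

Multiplying the contributions: [m³/(kg·s²)] · [kg] · [kg] · [1/m]
Adding exponents of each base unit: kg: 1, m: 2, s: -2
SI base units of gravitational potential energy: kg·m²/s²

Answer: kg·m²/s²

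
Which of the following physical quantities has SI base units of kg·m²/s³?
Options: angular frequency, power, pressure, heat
Checking the SI base units of each option:
  angular frequency (ω = 2πf): 1/s  ✗
  power (P = W/t): kg·m²/s³  ✓ matches
  pressure (P = F/A): kg/(m·s²)  ✗
  heat (Q = mcΔT): kg·m²/s²  ✗

Only power has units kg·m²/s³.

Answer: power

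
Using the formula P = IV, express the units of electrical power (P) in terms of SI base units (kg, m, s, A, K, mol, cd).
Units of each symbol in P = IV:
  I (current): A
  V (voltage, in volts): kg·m²/(s³·A)

Multiplying the contributions: [A] · [kg·m²/(s³·A)]
Adding exponents of each base unit: kg: 1, m: 2, s: -3
SI base units of electrical power: kg·m²/s³

Answer: kg·m²/s³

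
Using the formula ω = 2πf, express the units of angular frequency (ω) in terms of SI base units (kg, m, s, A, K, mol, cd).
Units of each symbol in ω = 2πf:
  f (frequency): 1/s
  The factor 2π is dimensionless.

Multiplying the contributions: [1/s]
Adding exponents of each base unit: s: -1
SI base units of angular frequency: 1/s

Answer: 1/s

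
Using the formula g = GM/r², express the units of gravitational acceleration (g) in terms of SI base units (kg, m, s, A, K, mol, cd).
Units of each symbol in g = GM/r²:
  G (gravitational constant): m³/(kg·s²)
  M (mass): kg
  r (distance): m  → to the power 2 in the denominator, contributes 1/m²

Multiplying the contributions: [m³/(kg·s²)] · [kg] · [1/m²]
Adding exponents of each base unit: m: 1, s: -2
SI base units of gravitational acceleration: m/s²

Answer: m/s²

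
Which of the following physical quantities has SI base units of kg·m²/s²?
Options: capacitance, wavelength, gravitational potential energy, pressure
Checking the SI base units of each option:
  capacitance (C = Q/V): s⁴·A²/(kg·m²)  ✗
  wavelength (λ = v/f): m  ✗
  gravitational potential energy (U = -GMm/r): kg·m²/s²  ✓ matches
  pressure (P = F/A): kg/(m·s²)  ✗

Only gravitational potential energy has units kg·m²/s².

Answer: gravitational potential energy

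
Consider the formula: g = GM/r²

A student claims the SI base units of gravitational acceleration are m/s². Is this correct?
Units of each symbol in g = GM/r²:
  G (gravitational constant): m³/(kg·s²)
  M (mass): kg
  r (distance): m  → to the power 2 in the denominator, contributes 1/m²

Multiplying the contributions: [m³/(kg·s²)] · [kg] · [1/m²]
Adding exponents of each base unit: m: 1, s: -2
SI base units of gravitational acceleration: m/s²

The claimed units m/s² match the derived units, so the claim is correct.

Answer: Yes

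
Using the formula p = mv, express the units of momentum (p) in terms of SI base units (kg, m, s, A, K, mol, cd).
Units of each symbol in p = mv:
  m (mass): kg
  v (velocity): m/s

Multiplying the contributions: [kg] · [m/s]
Adding exponents of each base unit: kg: 1, m: 1, s: -1
SI base units of momentum: kg·m/s

Answer: kg·m/s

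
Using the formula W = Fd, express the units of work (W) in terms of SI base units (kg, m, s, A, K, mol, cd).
Units of each symbol in W = Fd:
  F (force): kg·m/s²
  d (displacement): m

Multiplying the contributions: [kg·m/s²] · [m]
Adding exponents of each base unit: kg: 1, m: 2, s: -2
SI base units of work: kg·m²/s²

Answer: kg·m²/s²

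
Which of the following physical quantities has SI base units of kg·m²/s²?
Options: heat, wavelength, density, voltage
Checking the SI base units of each option:
  heat (Q = mcΔT): kg·m²/s²  ✓ matches
  wavelength (λ = v/f): m  ✗
  density (ρ = m/V): kg/m³  ✗
  voltage (V = IR): kg·m²/(s³·A)  ✗

Only heat has units kg·m²/s².

Answer: heat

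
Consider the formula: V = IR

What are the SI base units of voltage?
Units of each symbol in V = IR:
  I (current): A
  R (resistance, in ohms): kg·m²/(s³·A²)

Multiplying the contributions: [A] · [kg·m²/(s³·A²)]
Adding exponents of each base unit: kg: 1, m: 2, s: -3, A: -1
SI base units of voltage: kg·m²/(s³·A)

Answer: kg·m²/(s³·A)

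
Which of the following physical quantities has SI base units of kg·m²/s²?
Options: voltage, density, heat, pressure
Checking the SI base units of each option:
  voltage (V = IR): kg·m²/(s³·A)  ✗
  density (ρ = m/V): kg/m³  ✗
  heat (Q = mcΔT): kg·m²/s²  ✓ matches
  pressure (P = F/A): kg/(m·s²)  ✗

Only heat has units kg·m²/s².

Answer: heat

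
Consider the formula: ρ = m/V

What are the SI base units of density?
Units of each symbol in ρ = m/V:
  m (mass): kg
  V (volume): m³  → in the denominator, contributes 1/m³

Multiplying the contributions: [kg] · [1/m³]
Adding exponents of each base unit: kg: 1, m: -3
SI base units of density: kg/m³

Answer: kg/m³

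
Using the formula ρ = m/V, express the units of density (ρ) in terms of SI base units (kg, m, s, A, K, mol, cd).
Units of each symbol in ρ = m/V:
  m (mass): kg
  V (volume): m³  → in the denominator, contributes 1/m³

Multiplying the contributions: [kg] · [1/m³]
Adding exponents of each base unit: kg: 1, m: -3
SI base units of density: kg/m³

Answer: kg/m³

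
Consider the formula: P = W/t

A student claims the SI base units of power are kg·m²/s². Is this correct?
Units of each symbol in P = W/t:
  W (work): kg·m²/s²
  t (time): s  → in the denominator, contributes 1/s

Multiplying the contributions: [kg·m²/s²] · [1/s]
Adding exponents of each base unit: kg: 1, m: 2, s: -3
SI base units of power: kg·m²/s³

The claimed units kg·m²/s² (exponents kg: 1, m: 2, s: -2) do not match the derived units kg·m²/s³ (exponents kg: 1, m: 2, s: -3), so the claim is incorrect.

Answer: No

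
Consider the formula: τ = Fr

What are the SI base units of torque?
Units of each symbol in τ = Fr:
  F (force): kg·m/s²
  r (lever arm): m

Multiplying the contributions: [kg·m/s²] · [m]
Adding exponents of each base unit: kg: 1, m: 2, s: -2
SI base units of torque: kg·m²/s²

Answer: kg·m²/s²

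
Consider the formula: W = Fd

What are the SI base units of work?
Units of each symbol in W = Fd:
  F (force): kg·m/s²
  d (displacement): m

Multiplying the contributions: [kg·m/s²] · [m]
Adding exponents of each base unit: kg: 1, m: 2, s: -2
SI base units of work: kg·m²/s²

Answer: kg·m²/s²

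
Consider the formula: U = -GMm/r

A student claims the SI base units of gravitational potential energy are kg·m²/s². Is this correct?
Units of each symbol in U = -GMm/r:
  G (gravitational constant): m³/(kg·s²)
  M (mass): kg
  m (mass): kg
  r (distance): m  → in the denominator, contributes 1/m
  The minus sign does not affect the units.

Multiplying the contributions: [m³/(kg·s²)] · [kg] · [kg] · [1/m]
Adding exponents of each base unit: kg: 1, m: 2, s: -2
SI base units of gravitational potential energy: kg·m²/s²

The claimed units kg·m²/s² match the derived units, so the claim is correct.

Answer: Yes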